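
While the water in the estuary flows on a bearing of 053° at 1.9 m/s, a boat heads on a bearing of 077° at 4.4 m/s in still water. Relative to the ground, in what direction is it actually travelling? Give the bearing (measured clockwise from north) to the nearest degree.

070°

Taking east as x and north as y: velocity relative to the water = (4.287, 0.990) m/s; the water relative to ground = (1.517, 1.143) m/s.
Velocity relative to ground = (4.287, 0.990) + (1.517, 1.143) = (5.805, 2.133) m/s.
Bearing = atan2(5.80, 2.13) = 69.82° clockwise from north.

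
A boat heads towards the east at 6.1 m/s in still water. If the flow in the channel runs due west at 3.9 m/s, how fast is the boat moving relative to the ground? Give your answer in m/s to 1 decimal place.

2.2 m/s

Taking east as x and north as y: velocity relative to the water = (6.100, 0.000) m/s; the water relative to ground = (-3.900, 0.000) m/s.
Velocity relative to ground = (6.100, 0.000) + (-3.900, 0.000) = (2.200, 0.000) m/s.
Speed = |(2.200, 0.000)| = 2.200 m/s.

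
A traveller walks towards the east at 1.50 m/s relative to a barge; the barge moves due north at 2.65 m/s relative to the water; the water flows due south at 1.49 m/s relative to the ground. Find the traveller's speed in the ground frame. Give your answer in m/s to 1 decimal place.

1.9 m/s

In east/north components (m/s): traveller relative to barge = (1.500, 0.000); barge relative to water = (0.000, 2.650); water relative to ground = (0.000, -1.490).
Sum = (1.500, 1.160) m/s.
Speed = |(1.500, 1.160)| = 1.896 m/s.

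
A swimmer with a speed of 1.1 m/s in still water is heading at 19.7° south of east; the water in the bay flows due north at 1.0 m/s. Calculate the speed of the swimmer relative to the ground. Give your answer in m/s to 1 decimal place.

Taking east as x and north as y: velocity relative to the water = (1.036, -0.371) m/s; the water relative to ground = (0.000, 1.000) m/s.
Velocity relative to ground = (1.036, -0.371) + (0.000, 1.000) = (1.036, 0.629) m/s.
Speed = |(1.036, 0.629)| = 1.212 m/s.

1.2 m/s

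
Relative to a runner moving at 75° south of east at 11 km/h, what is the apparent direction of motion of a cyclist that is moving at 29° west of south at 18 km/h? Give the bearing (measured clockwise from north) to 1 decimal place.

246.1°

Taking east as x and north as y: cyclist velocity = (-8.727, -15.743) km/h; runner velocity = (2.847, -10.625) km/h.
Velocity of cyclist relative to runner = (-8.727, -15.743) − (2.847, -10.625) = (-11.574, -5.118) km/h.
Bearing = atan2(-11.57, -5.12) = 246.14° clockwise from north.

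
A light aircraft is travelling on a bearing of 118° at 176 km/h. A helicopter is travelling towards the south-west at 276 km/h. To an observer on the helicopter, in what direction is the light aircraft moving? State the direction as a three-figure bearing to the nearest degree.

Taking east as x and north as y: light aircraft velocity = (155.399, -82.627) km/h; helicopter velocity = (-195.161, -195.161) km/h.
Velocity of light aircraft relative to helicopter = (155.399, -82.627) − (-195.161, -195.161) = (350.560, 112.534) km/h.
Bearing = atan2(350.56, 112.53) = 72.20° clockwise from north.

072°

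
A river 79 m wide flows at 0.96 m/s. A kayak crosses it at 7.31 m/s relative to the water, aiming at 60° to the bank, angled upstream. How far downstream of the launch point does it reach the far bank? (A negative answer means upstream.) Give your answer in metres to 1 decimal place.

-33.6 m

Perpendicular speed = 6.331 m/s; crossing time = 79 / 6.331 = 12.479 s.
Net downstream speed = -2.695 m/s.
Drift = -2.695 × 12.479 = -33.631 m (upstream).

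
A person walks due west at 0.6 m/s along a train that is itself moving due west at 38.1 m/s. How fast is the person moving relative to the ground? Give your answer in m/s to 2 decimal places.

38.70 m/s

Taking east as x and north as y: train velocity = (-38.100, 0.000) m/s; person velocity relative to train = (-0.600, 0.000) m/s.
Velocity relative to ground = (-38.100, 0.000) + (-0.600, 0.000) = (-38.700, 0.000) m/s.
Speed = |(-38.700, 0.000)| = 38.700 m/s.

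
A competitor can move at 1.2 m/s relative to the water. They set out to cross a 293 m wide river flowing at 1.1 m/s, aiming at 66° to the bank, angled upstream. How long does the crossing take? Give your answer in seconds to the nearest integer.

The component of the competitor's velocity perpendicular to the bank is 1.2 × sin 66° = 1.096 m/s.
The current is parallel to the bank, so it does not affect the crossing time.
Time = 293 / 1.096 = 267.274 s.

267 s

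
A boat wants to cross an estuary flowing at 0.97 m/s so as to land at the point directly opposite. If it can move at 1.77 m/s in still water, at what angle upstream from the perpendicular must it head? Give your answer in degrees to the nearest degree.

33°

To cancel the current, the upstream component of the boat's velocity must equal the flow: 1.77 sin θ = 0.97.
sin θ = 0.97 / 1.77 = 0.5480.
θ = arcsin(0.5480) = 33.231°.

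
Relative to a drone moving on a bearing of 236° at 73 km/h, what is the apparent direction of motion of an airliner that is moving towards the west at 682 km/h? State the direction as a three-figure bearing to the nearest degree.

274°

Taking east as x and north as y: airliner velocity = (-682.000, 0.000) km/h; drone velocity = (-60.520, -40.821) km/h.
Velocity of airliner relative to drone = (-682.000, 0.000) − (-60.520, -40.821) = (-621.480, 40.821) km/h.
Bearing = atan2(-621.48, 40.82) = 273.76° clockwise from north.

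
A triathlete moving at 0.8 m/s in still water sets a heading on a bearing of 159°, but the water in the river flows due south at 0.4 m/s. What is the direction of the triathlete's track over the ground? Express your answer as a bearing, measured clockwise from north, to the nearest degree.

Taking east as x and north as y: velocity relative to the water = (0.287, -0.747) m/s; the water relative to ground = (0.000, -0.400) m/s.
Velocity relative to ground = (0.287, -0.747) + (0.000, -0.400) = (0.287, -1.147) m/s.
Bearing = atan2(0.29, -1.15) = 165.96° clockwise from north.

166°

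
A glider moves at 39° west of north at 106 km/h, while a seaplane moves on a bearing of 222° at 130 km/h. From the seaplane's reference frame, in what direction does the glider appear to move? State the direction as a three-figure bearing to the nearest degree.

006°

Taking east as x and north as y: glider velocity = (-66.708, 82.377) km/h; seaplane velocity = (-86.987, -96.609) km/h.
Velocity of glider relative to seaplane = (-66.708, 82.377) − (-86.987, -96.609) = (20.279, 178.986) km/h.
Bearing = atan2(20.28, 178.99) = 6.46° clockwise from north.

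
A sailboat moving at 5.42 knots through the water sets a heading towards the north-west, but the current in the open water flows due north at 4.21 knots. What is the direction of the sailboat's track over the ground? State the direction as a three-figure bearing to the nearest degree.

335°

Taking east as x and north as y: velocity relative to the water = (-3.833, 3.833) knots; the water relative to ground = (0.000, 4.210) knots.
Velocity relative to ground = (-3.833, 3.833) + (0.000, 4.210) = (-3.833, 8.043) knots.
Bearing = atan2(-3.83, 8.04) = 334.52° clockwise from north.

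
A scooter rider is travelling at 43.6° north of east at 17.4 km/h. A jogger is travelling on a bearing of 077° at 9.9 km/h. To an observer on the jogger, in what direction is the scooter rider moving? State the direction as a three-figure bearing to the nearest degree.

Taking east as x and north as y: scooter rider velocity = (12.601, 11.999) km/h; jogger velocity = (9.646, 2.227) km/h.
Velocity of scooter rider relative to jogger = (12.601, 11.999) − (9.646, 2.227) = (2.954, 9.772) km/h.
Bearing = atan2(2.95, 9.77) = 16.82° clockwise from north.

017°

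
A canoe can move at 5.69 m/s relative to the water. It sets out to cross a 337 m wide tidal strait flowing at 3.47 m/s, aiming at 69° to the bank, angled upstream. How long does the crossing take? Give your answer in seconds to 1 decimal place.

63.4 s

The component of the canoe's velocity perpendicular to the bank is 5.69 × sin 69° = 5.312 m/s.
The flow acts along the bank and has no component across it.
Time = 337 / 5.312 = 63.440 s.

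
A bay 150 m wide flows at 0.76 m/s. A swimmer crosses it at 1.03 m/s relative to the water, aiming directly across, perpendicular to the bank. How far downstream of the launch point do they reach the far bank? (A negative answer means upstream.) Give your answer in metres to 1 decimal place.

110.7 m

Perpendicular speed = 1.030 m/s; crossing time = 150 / 1.030 = 145.631 s.
Net downstream speed = 0.760 m/s.
Drift = 0.760 × 145.631 = 110.680 m (downstream).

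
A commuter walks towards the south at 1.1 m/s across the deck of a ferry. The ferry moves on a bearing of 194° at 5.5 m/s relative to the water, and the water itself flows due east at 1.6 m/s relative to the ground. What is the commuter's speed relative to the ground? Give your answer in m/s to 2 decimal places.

In east/north components (m/s): commuter relative to ferry = (0.000, -1.100); ferry relative to water = (-1.331, -5.337); water relative to ground = (1.600, 0.000).
Sum = (0.269, -6.437) m/s.
Speed = |(0.269, -6.437)| = 6.442 m/s.

6.44 m/s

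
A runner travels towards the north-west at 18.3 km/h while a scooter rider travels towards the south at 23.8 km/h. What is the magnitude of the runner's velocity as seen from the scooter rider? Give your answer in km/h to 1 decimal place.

39.0 km/h

Taking east as x and north as y: runner velocity = (-12.940, 12.940) km/h; scooter rider velocity = (0.000, -23.800) km/h.
Velocity of runner relative to scooter rider = (-12.940, 12.940) − (0.000, -23.800) = (-12.940, 36.740) km/h.
Magnitude = |(-12.940, 36.740)| = 38.952 km/h.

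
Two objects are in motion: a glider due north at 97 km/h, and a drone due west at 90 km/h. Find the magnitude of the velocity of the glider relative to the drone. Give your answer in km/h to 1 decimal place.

132.3 km/h

Taking east as x and north as y: glider velocity = (0.000, 97.000) km/h; drone velocity = (-90.000, 0.000) km/h.
Velocity of glider relative to drone = (0.000, 97.000) − (-90.000, 0.000) = (90.000, 97.000) km/h.
Magnitude = |(90.000, 97.000)| = 132.322 km/h.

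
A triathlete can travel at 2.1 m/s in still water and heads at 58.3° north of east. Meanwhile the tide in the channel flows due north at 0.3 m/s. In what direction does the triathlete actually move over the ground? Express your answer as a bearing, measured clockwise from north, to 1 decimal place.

Taking east as x and north as y: velocity relative to the water = (1.103, 1.787) m/s; the water relative to ground = (0.000, 0.300) m/s.
Velocity relative to ground = (1.103, 1.787) + (0.000, 0.300) = (1.103, 2.087) m/s.
Bearing = atan2(1.10, 2.09) = 27.87° clockwise from north.

027.9°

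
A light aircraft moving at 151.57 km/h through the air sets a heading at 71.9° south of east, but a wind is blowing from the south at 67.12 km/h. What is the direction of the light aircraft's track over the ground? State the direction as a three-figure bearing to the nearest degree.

149°

Taking east as x and north as y: velocity relative to the air = (47.089, -144.070) km/h; the air relative to ground = (0.000, 67.120) km/h.
Velocity relative to ground = (47.089, -144.070) + (0.000, 67.120) = (47.089, -76.950) km/h.
Bearing = atan2(47.09, -76.95) = 148.54° clockwise from north.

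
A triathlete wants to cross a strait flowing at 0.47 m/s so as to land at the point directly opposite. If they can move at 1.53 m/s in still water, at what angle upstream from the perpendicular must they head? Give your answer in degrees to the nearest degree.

To cancel the current, the upstream component of the triathlete's velocity must equal the flow: 1.53 sin θ = 0.47.
sin θ = 0.47 / 1.53 = 0.3072.
θ = arcsin(0.3072) = 17.890°.

18°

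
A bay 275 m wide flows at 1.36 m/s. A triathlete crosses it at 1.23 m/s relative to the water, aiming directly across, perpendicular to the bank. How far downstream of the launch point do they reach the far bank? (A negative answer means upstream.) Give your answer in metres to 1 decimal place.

304.1 m

Perpendicular speed = 1.230 m/s; crossing time = 275 / 1.230 = 223.577 s.
Net downstream speed = 1.360 m/s.
Drift = 1.360 × 223.577 = 304.065 m (downstream).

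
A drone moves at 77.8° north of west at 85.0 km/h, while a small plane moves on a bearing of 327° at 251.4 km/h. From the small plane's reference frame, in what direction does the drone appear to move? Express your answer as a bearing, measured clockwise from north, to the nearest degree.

137°

Taking east as x and north as y: drone velocity = (-17.963, 83.080) km/h; small plane velocity = (-136.922, 210.842) km/h.
Velocity of drone relative to small plane = (-17.963, 83.080) − (-136.922, 210.842) = (118.960, -127.761) km/h.
Bearing = atan2(118.96, -127.76) = 137.04° clockwise from north.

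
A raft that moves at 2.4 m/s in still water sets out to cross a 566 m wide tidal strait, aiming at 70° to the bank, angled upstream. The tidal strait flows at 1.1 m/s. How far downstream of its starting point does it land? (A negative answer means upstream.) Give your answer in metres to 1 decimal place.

70.1 m

Perpendicular speed = 2.255 m/s; crossing time = 566 / 2.255 = 250.969 s.
Net downstream speed = 0.279 m/s.
Drift = 0.279 × 250.969 = 70.058 m (downstream).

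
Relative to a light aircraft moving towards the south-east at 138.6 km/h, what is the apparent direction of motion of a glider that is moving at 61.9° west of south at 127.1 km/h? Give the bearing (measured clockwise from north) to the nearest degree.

Taking east as x and north as y: glider velocity = (-112.118, -59.866) km/h; light aircraft velocity = (98.005, -98.005) km/h.
Velocity of glider relative to light aircraft = (-112.118, -59.866) − (98.005, -98.005) = (-210.123, 38.139) km/h.
Bearing = atan2(-210.12, 38.14) = 280.29° clockwise from north.

280°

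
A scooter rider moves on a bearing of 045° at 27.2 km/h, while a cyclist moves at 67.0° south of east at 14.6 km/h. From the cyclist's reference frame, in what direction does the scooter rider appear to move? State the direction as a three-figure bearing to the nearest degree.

022°

Taking east as x and north as y: scooter rider velocity = (19.233, 19.233) km/h; cyclist velocity = (5.705, -13.439) km/h.
Velocity of scooter rider relative to cyclist = (19.233, 19.233) − (5.705, -13.439) = (13.529, 32.673) km/h.
Bearing = atan2(13.53, 32.67) = 22.49° clockwise from north.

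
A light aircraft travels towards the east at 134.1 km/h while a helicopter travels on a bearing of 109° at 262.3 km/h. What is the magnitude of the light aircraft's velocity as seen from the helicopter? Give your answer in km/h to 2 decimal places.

142.37 km/h

Taking east as x and north as y: light aircraft velocity = (134.100, 0.000) km/h; helicopter velocity = (248.010, -85.397) km/h.
Velocity of light aircraft relative to helicopter = (134.100, 0.000) − (248.010, -85.397) = (-113.910, 85.397) km/h.
Magnitude = |(-113.910, 85.397)| = 142.366 km/h.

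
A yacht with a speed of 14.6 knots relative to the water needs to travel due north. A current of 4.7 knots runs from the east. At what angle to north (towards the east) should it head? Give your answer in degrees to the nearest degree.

The current pushes perpendicular to the desired track; the heading must have a component into the current equal to 4.7 knots: 14.6 sin θ = 4.7.
sin θ = 0.3219, so θ = 18.779°.

19°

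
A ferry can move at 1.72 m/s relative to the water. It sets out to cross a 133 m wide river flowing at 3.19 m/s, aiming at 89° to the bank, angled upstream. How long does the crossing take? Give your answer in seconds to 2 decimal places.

The component of the ferry's velocity perpendicular to the bank is 1.72 × sin 89° = 1.720 m/s.
The flow acts along the bank and has no component across it.
Time = 133 / 1.720 = 77.337 s.

77.34 s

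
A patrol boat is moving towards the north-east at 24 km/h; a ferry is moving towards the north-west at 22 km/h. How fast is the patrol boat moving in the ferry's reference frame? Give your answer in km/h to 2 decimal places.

Taking east as x and north as y: patrol boat velocity = (16.971, 16.971) km/h; ferry velocity = (-15.556, 15.556) km/h.
Velocity of patrol boat relative to ferry = (16.971, 16.971) − (-15.556, 15.556) = (32.527, 1.414) km/h.
Magnitude = |(32.527, 1.414)| = 32.558 km/h.

32.56 km/h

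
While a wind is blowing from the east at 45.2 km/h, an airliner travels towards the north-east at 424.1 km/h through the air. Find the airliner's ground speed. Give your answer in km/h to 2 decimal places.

393.44 km/h

Taking east as x and north as y: velocity relative to the air = (299.884, 299.884) km/h; the air relative to ground = (-45.200, 0.000) km/h.
Velocity relative to ground = (299.884, 299.884) + (-45.200, 0.000) = (254.684, 299.884) km/h.
Speed = |(254.684, 299.884)| = 393.439 km/h.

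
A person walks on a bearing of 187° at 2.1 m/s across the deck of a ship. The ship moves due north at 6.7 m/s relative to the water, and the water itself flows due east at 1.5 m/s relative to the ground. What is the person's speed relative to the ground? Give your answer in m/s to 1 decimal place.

In east/north components (m/s): person relative to ship = (-0.256, -2.084); ship relative to water = (0.000, 6.700); water relative to ground = (1.500, 0.000).
Sum = (1.244, 4.616) m/s.
Speed = |(1.244, 4.616)| = 4.780 m/s.

4.8 m/s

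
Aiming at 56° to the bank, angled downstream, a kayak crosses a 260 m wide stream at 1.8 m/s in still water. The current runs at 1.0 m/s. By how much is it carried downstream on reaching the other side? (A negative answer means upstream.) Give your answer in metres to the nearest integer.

350 m

Perpendicular speed = 1.492 m/s; crossing time = 260 / 1.492 = 174.231 s.
Net downstream speed = 2.007 m/s.
Drift = 2.007 × 174.231 = 349.604 m (downstream).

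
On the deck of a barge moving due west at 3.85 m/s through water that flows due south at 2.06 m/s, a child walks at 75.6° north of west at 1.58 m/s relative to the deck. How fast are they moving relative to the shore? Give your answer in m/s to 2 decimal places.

In east/north components (m/s): child relative to barge = (-0.393, 1.530); barge relative to water = (-3.850, 0.000); water relative to ground = (0.000, -2.060).
Sum = (-4.243, -0.530) m/s.
Speed = |(-4.243, -0.530)| = 4.276 m/s.

4.28 m/s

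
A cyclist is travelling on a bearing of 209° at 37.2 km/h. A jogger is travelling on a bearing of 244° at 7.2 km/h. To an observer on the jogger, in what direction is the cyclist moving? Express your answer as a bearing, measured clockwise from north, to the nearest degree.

201°

Taking east as x and north as y: cyclist velocity = (-18.035, -32.536) km/h; jogger velocity = (-6.471, -3.156) km/h.
Velocity of cyclist relative to jogger = (-18.035, -32.536) − (-6.471, -3.156) = (-11.564, -29.380) km/h.
Bearing = atan2(-11.56, -29.38) = 201.48° clockwise from north.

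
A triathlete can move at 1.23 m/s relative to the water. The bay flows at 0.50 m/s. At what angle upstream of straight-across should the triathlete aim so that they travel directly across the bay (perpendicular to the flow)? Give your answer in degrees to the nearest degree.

To cancel the current, the upstream component of the triathlete's velocity must equal the flow: 1.23 sin θ = 0.50.
sin θ = 0.50 / 1.23 = 0.4065.
θ = arcsin(0.4065) = 23.985°.

24°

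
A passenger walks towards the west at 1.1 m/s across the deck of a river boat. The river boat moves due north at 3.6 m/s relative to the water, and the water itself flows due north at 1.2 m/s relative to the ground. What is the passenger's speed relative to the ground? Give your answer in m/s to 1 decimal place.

In east/north components (m/s): passenger relative to river boat = (-1.100, 0.000); river boat relative to water = (0.000, 3.600); water relative to ground = (0.000, 1.200).
Sum = (-1.100, 4.800) m/s.
Speed = |(-1.100, 4.800)| = 4.924 m/s.

4.9 m/s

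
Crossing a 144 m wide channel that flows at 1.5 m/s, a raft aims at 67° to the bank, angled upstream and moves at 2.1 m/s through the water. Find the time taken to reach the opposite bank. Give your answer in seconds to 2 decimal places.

The component of the raft's velocity perpendicular to the bank is 2.1 × sin 67° = 1.933 m/s.
The current is parallel to the bank, so it does not affect the crossing time.
Time = 144 / 1.933 = 74.493 s.

74.49 s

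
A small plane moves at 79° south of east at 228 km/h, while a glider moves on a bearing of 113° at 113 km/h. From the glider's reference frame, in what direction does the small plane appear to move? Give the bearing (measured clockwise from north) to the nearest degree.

199°

Taking east as x and north as y: small plane velocity = (43.504, -223.811) km/h; glider velocity = (104.017, -44.153) km/h.
Velocity of small plane relative to glider = (43.504, -223.811) − (104.017, -44.153) = (-60.513, -179.658) km/h.
Bearing = atan2(-60.51, -179.66) = 198.61° clockwise from north.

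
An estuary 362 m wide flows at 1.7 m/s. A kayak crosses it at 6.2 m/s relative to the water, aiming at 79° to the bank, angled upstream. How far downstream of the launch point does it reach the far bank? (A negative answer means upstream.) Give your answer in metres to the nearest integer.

Perpendicular speed = 6.086 m/s; crossing time = 362 / 6.086 = 59.480 s.
Net downstream speed = 0.517 m/s.
Drift = 0.517 × 59.480 = 30.750 m (downstream).

31 m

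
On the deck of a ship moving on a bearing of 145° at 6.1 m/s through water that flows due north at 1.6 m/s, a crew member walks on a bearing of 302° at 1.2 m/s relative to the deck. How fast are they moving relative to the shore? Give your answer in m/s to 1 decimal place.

3.7 m/s

In east/north components (m/s): crew member relative to ship = (-1.018, 0.636); ship relative to water = (3.499, -4.997); water relative to ground = (0.000, 1.600).
Sum = (2.481, -2.761) m/s.
Speed = |(2.481, -2.761)| = 3.712 m/s.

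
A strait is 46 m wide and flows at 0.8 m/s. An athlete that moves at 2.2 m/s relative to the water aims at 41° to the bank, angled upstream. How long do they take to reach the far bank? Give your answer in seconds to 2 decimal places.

31.87 s

The component of the athlete's velocity perpendicular to the bank is 2.2 × sin 41° = 1.443 m/s.
The flow acts along the bank and has no component across it.
Time = 46 / 1.443 = 31.871 s.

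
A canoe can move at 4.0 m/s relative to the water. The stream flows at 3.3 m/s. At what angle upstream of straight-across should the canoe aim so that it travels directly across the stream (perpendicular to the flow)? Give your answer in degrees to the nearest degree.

56°

To cancel the current, the upstream component of the canoe's velocity must equal the flow: 4.0 sin θ = 3.3.
sin θ = 3.3 / 4.0 = 0.8250.
θ = arcsin(0.8250) = 55.588°.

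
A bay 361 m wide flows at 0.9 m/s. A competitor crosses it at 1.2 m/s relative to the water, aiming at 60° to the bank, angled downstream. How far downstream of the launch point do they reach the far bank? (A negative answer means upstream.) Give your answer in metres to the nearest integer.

Perpendicular speed = 1.039 m/s; crossing time = 361 / 1.039 = 347.372 s.
Net downstream speed = 1.500 m/s.
Drift = 1.500 × 347.372 = 521.059 m (downstream).

521 m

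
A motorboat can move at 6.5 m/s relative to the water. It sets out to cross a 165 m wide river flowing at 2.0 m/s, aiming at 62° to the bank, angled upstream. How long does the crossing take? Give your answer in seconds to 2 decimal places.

28.75 s

The component of the motorboat's velocity perpendicular to the bank is 6.5 × sin 62° = 5.739 m/s.
The flow acts along the bank and has no component across it.
Time = 165 / 5.739 = 28.750 s.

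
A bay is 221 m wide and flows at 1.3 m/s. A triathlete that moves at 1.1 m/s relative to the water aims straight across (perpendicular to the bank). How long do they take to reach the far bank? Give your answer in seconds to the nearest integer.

The component of the triathlete's velocity perpendicular to the bank is 1.1 m/s.
Only the cross-stream component determines the crossing time; the current contributes nothing perpendicular to the bank.
Time = 221 / 1.100 = 200.909 s.

201 s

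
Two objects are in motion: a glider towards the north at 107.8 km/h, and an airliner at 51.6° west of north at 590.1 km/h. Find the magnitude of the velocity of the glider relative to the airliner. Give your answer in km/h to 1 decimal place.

529.9 km/h

Taking east as x and north as y: glider velocity = (0.000, 107.800) km/h; airliner velocity = (-462.458, 366.539) km/h.
Velocity of glider relative to airliner = (0.000, 107.800) − (-462.458, 366.539) = (462.458, -258.739) km/h.
Magnitude = |(462.458, -258.739)| = 529.918 km/h.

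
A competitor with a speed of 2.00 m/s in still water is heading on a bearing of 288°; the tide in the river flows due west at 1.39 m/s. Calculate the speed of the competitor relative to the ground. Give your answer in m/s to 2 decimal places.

3.35 m/s

Taking east as x and north as y: velocity relative to the water = (-1.902, 0.618) m/s; the water relative to ground = (-1.390, 0.000) m/s.
Velocity relative to ground = (-1.902, 0.618) + (-1.390, 0.000) = (-3.292, 0.618) m/s.
Speed = |(-3.292, 0.618)| = 3.350 m/s.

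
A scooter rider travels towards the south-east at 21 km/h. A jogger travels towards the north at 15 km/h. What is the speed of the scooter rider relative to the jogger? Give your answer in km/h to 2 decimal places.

Taking east as x and north as y: scooter rider velocity = (14.849, -14.849) km/h; jogger velocity = (0.000, 15.000) km/h.
Velocity of scooter rider relative to jogger = (14.849, -14.849) − (0.000, 15.000) = (14.849, -29.849) km/h.
Magnitude = |(14.849, -29.849)| = 33.339 km/h.

33.34 km/h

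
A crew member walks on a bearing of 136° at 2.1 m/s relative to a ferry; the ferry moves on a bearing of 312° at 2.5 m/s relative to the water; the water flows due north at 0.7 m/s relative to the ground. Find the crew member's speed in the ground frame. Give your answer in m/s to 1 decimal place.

In east/north components (m/s): crew member relative to ferry = (1.459, -1.511); ferry relative to water = (-1.858, 1.673); water relative to ground = (0.000, 0.700).
Sum = (-0.399, 0.862) m/s.
Speed = |(-0.399, 0.862)| = 0.950 m/s.

1.0 m/s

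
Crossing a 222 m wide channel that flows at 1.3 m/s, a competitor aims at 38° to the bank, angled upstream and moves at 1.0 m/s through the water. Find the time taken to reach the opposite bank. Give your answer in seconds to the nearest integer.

The component of the competitor's velocity perpendicular to the bank is 1.0 × sin 38° = 0.616 m/s.
The flow acts along the bank and has no component across it.
Time = 222 / 0.616 = 360.588 s.

361 s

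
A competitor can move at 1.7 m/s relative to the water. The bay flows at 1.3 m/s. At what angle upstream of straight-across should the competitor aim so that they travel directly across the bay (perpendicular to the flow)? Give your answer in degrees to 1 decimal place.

To cancel the current, the upstream component of the competitor's velocity must equal the flow: 1.7 sin θ = 1.3.
sin θ = 1.3 / 1.7 = 0.7647.
θ = arcsin(0.7647) = 49.881°.

49.9°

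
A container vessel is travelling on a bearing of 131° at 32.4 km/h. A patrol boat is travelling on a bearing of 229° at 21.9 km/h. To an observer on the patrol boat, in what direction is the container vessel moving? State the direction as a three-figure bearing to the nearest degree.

100°

Taking east as x and north as y: container vessel velocity = (24.453, -21.256) km/h; patrol boat velocity = (-16.528, -14.368) km/h.
Velocity of container vessel relative to patrol boat = (24.453, -21.256) − (-16.528, -14.368) = (40.981, -6.889) km/h.
Bearing = atan2(40.98, -6.89) = 99.54° clockwise from north.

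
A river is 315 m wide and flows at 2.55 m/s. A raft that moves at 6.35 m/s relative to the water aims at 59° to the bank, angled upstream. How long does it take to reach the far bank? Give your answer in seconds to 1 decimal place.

57.9 s

The component of the raft's velocity perpendicular to the bank is 6.35 × sin 59° = 5.443 m/s.
The flow acts along the bank and has no component across it.
Time = 315 / 5.443 = 57.872 s.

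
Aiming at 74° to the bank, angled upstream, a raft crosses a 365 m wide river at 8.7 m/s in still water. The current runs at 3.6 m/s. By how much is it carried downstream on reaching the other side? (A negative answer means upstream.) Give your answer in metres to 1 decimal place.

52.5 m

Perpendicular speed = 8.363 m/s; crossing time = 365 / 8.363 = 43.645 s.
Net downstream speed = 1.202 m/s.
Drift = 1.202 × 43.645 = 52.459 m (downstream).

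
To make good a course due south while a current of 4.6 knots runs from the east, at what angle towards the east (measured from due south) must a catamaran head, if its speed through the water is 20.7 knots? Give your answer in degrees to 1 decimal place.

12.8°

The current pushes perpendicular to the desired track; the heading must have a component into the current equal to 4.6 knots: 20.7 sin θ = 4.6.
sin θ = 0.2222, so θ = 12.840°.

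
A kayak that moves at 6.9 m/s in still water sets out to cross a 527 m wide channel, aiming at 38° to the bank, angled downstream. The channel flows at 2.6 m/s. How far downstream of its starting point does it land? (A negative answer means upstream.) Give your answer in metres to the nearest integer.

997 m

Perpendicular speed = 4.248 m/s; crossing time = 527 / 4.248 = 124.057 s.
Net downstream speed = 8.037 m/s.
Drift = 8.037 × 124.057 = 997.076 m (downstream).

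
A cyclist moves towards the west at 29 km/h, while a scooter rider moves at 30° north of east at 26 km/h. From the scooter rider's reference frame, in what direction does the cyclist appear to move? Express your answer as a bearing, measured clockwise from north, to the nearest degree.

Taking east as x and north as y: cyclist velocity = (-29.000, 0.000) km/h; scooter rider velocity = (22.517, 13.000) km/h.
Velocity of cyclist relative to scooter rider = (-29.000, 0.000) − (22.517, 13.000) = (-51.517, -13.000) km/h.
Bearing = atan2(-51.52, -13.00) = 255.84° clockwise from north.

256°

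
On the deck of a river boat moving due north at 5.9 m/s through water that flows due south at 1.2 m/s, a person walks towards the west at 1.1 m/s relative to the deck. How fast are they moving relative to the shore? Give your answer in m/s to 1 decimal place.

4.8 m/s

In east/north components (m/s): person relative to river boat = (-1.100, 0.000); river boat relative to water = (0.000, 5.900); water relative to ground = (0.000, -1.200).
Sum = (-1.100, 4.700) m/s.
Speed = |(-1.100, 4.700)| = 4.827 m/s.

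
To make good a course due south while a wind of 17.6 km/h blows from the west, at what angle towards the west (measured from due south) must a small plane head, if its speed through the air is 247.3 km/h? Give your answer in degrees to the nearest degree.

The wind pushes perpendicular to the desired track; the heading must have a component into the wind equal to 17.6 km/h: 247.3 sin θ = 17.6.
sin θ = 0.0712, so θ = 4.081°.

4°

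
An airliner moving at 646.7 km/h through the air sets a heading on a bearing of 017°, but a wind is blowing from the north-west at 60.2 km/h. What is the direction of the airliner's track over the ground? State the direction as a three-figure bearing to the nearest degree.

Taking east as x and north as y: velocity relative to the air = (189.077, 618.442) km/h; the air relative to ground = (42.568, -42.568) km/h.
Velocity relative to ground = (189.077, 618.442) + (42.568, -42.568) = (231.645, 575.874) km/h.
Bearing = atan2(231.64, 575.87) = 21.91° clockwise from north.

022°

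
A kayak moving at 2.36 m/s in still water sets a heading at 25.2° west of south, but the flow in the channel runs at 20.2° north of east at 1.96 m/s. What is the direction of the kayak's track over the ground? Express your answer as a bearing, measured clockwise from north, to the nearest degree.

150°

Taking east as x and north as y: velocity relative to the water = (-1.005, -2.135) m/s; the water relative to ground = (1.839, 0.677) m/s.
Velocity relative to ground = (-1.005, -2.135) + (1.839, 0.677) = (0.835, -1.459) m/s.
Bearing = atan2(0.83, -1.46) = 150.22° clockwise from north.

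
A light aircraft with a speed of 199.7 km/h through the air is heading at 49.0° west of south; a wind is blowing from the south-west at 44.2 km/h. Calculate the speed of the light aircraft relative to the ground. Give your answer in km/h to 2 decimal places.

Taking east as x and north as y: velocity relative to the air = (-150.716, -131.015) km/h; the air relative to ground = (31.254, 31.254) km/h.
Velocity relative to ground = (-150.716, -131.015) + (31.254, 31.254) = (-119.461, -99.761) km/h.
Speed = |(-119.461, -99.761)| = 155.638 km/h.

155.64 km/h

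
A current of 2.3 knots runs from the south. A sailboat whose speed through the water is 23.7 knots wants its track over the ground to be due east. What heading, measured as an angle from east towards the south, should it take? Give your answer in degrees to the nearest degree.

6°

The current pushes perpendicular to the desired track; the heading must have a component into the current equal to 2.3 knots: 23.7 sin θ = 2.3.
sin θ = 0.0970, so θ = 5.569°.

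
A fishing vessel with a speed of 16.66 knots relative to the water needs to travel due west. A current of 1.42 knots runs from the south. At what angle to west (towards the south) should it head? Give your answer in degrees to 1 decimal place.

The current pushes perpendicular to the desired track; the heading must have a component into the current equal to 1.42 knots: 16.66 sin θ = 1.42.
sin θ = 0.0852, so θ = 4.889°.

4.9°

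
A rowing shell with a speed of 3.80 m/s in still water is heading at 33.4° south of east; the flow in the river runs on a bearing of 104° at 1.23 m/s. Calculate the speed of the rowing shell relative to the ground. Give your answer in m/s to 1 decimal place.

5.0 m/s

Taking east as x and north as y: velocity relative to the water = (3.172, -2.092) m/s; the water relative to ground = (1.193, -0.298) m/s.
Velocity relative to ground = (3.172, -2.092) + (1.193, -0.298) = (4.366, -2.389) m/s.
Speed = |(4.366, -2.389)| = 4.977 m/s.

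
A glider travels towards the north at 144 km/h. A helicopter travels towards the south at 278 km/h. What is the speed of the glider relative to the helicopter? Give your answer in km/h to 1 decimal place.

422.0 km/h

Taking east as x and north as y: glider velocity = (0.000, 144.000) km/h; helicopter velocity = (0.000, -278.000) km/h.
Velocity of glider relative to helicopter = (0.000, 144.000) − (0.000, -278.000) = (0.000, 422.000) km/h.
Magnitude = |(0.000, 422.000)| = 422.000 km/h.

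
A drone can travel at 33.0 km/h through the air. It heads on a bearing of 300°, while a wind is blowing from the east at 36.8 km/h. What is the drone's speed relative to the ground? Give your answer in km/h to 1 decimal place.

67.4 km/h

Taking east as x and north as y: velocity relative to the air = (-28.579, 16.500) km/h; the air relative to ground = (-36.800, 0.000) km/h.
Velocity relative to ground = (-28.579, 16.500) + (-36.800, 0.000) = (-65.379, 16.500) km/h.
Speed = |(-65.379, 16.500)| = 67.429 km/h.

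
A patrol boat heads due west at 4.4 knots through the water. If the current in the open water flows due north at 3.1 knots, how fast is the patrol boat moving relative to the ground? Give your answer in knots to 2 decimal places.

Taking east as x and north as y: velocity relative to the water = (-4.400, 0.000) knots; the water relative to ground = (0.000, 3.100) knots.
Velocity relative to ground = (-4.400, 0.000) + (0.000, 3.100) = (-4.400, 3.100) knots.
Speed = |(-4.400, 3.100)| = 5.382 knots.

5.38 knots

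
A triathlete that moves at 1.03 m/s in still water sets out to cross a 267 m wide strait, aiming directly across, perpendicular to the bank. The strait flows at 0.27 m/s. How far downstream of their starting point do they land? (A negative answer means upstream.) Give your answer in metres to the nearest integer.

70 m

Perpendicular speed = 1.030 m/s; crossing time = 267 / 1.030 = 259.223 s.
Net downstream speed = 0.270 m/s.
Drift = 0.270 × 259.223 = 69.990 m (downstream).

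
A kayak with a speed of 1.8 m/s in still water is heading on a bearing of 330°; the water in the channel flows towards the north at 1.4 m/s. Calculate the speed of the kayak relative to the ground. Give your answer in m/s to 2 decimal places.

Taking east as x and north as y: velocity relative to the water = (-0.900, 1.559) m/s; the water relative to ground = (0.000, 1.400) m/s.
Velocity relative to ground = (-0.900, 1.559) + (0.000, 1.400) = (-0.900, 2.959) m/s.
Speed = |(-0.900, 2.959)| = 3.093 m/s.

3.09 m/s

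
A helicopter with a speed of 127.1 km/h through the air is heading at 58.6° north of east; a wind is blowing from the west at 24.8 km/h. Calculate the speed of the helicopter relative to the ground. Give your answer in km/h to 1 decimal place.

Taking east as x and north as y: velocity relative to the air = (66.220, 108.486) km/h; the air relative to ground = (24.800, 0.000) km/h.
Velocity relative to ground = (66.220, 108.486) + (24.800, 0.000) = (91.020, 108.486) km/h.
Speed = |(91.020, 108.486)| = 141.612 km/h.

141.6 km/h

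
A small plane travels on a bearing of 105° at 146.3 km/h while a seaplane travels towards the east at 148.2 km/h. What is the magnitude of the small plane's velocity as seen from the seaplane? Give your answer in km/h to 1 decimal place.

38.5 km/h

Taking east as x and north as y: small plane velocity = (141.315, -37.865) km/h; seaplane velocity = (148.200, 0.000) km/h.
Velocity of small plane relative to seaplane = (141.315, -37.865) − (148.200, 0.000) = (-6.885, -37.865) km/h.
Magnitude = |(-6.885, -37.865)| = 38.486 km/h.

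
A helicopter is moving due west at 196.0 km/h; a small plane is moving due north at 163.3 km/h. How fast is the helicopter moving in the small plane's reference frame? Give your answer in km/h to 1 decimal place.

255.1 km/h

Taking east as x and north as y: helicopter velocity = (-196.000, 0.000) km/h; small plane velocity = (0.000, 163.300) km/h.
Velocity of helicopter relative to small plane = (-196.000, 0.000) − (0.000, 163.300) = (-196.000, -163.300) km/h.
Magnitude = |(-196.000, -163.300)| = 255.113 km/h.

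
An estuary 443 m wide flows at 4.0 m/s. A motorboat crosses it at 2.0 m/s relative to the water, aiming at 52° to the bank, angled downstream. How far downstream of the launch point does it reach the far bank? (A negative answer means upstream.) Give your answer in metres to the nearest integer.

Perpendicular speed = 1.576 m/s; crossing time = 443 / 1.576 = 281.088 s.
Net downstream speed = 5.231 m/s.
Drift = 5.231 × 281.088 = 1470.460 m (downstream).

1470 m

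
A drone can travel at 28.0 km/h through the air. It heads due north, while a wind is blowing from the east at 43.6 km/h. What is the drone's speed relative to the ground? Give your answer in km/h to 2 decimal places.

Taking east as x and north as y: velocity relative to the air = (0.000, 28.000) km/h; the air relative to ground = (-43.600, 0.000) km/h.
Velocity relative to ground = (0.000, 28.000) + (-43.600, 0.000) = (-43.600, 28.000) km/h.
Speed = |(-43.600, 28.000)| = 51.817 km/h.

51.82 km/h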